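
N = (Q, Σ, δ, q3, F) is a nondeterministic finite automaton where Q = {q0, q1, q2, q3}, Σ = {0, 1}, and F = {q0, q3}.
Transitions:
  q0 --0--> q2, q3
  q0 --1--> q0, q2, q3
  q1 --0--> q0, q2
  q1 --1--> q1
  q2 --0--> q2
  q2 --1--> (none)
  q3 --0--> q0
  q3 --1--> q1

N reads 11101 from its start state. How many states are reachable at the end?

Start: {q3}
read 1: {q1}
read 1: {q1}
read 1: {q1}
read 0: {q0, q2}
read 1: {q0, q2, q3}
Final reachable set {q0, q2, q3} has 3 states.

3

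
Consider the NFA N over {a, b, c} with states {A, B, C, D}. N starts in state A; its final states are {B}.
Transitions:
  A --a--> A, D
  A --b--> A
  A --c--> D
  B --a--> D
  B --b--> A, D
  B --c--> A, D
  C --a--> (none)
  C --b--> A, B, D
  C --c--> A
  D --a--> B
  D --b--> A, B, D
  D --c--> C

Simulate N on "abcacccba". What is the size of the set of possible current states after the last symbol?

3

Start: {A}
read a: {A, D}
read b: {A, B, D}
read c: {A, C, D}
read a: {A, B, D}
read c: {A, C, D}
read c: {A, C, D}
read c: {A, C, D}
read b: {A, B, D}
read a: {A, B, D}
Final reachable set {A, B, D} has 3 states.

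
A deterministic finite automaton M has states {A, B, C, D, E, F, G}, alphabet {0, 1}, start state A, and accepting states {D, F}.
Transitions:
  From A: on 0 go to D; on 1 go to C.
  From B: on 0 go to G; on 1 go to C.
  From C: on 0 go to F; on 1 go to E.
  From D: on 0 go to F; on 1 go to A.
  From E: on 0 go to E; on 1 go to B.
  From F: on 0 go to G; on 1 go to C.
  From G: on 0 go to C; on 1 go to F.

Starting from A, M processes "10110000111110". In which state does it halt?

F

A --1--> C
C --0--> F
F --1--> C
C --1--> E
E --0--> E
E --0--> E
E --0--> E
E --0--> E
E --1--> B
B --1--> C
C --1--> E
E --1--> B
B --1--> C
C --0--> F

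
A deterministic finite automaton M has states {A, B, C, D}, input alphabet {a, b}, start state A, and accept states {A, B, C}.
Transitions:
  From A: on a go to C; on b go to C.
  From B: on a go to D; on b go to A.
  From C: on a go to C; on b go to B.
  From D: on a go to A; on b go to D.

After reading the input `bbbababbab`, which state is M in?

A --b--> C
C --b--> B
B --b--> A
A --a--> C
C --b--> B
B --a--> D
D --b--> D
D --b--> D
D --a--> A
A --b--> C

C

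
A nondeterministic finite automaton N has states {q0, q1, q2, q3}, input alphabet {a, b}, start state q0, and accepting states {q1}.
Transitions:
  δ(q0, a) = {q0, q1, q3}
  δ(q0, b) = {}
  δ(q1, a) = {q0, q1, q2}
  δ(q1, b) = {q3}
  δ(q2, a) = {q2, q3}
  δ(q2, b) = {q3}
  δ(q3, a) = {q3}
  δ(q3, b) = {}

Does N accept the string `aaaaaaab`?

rejected

Start: {q0}
read a: {q0, q1, q3}
read a: {q0, q1, q2, q3}
read a: {q0, q1, q2, q3}
read a: {q0, q1, q2, q3}
read a: {q0, q1, q2, q3}
read a: {q0, q1, q2, q3}
read a: {q0, q1, q2, q3}
read b: {q3}
Reachable ∩ accepting = {} — empty.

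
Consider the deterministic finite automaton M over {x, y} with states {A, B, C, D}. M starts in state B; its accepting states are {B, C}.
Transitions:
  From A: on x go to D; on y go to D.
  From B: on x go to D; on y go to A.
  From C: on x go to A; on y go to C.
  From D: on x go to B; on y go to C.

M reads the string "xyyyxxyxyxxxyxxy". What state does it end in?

B --x--> D
D --y--> C
C --y--> C
C --y--> C
C --x--> A
A --x--> D
D --y--> C
C --x--> A
A --y--> D
D --x--> B
B --x--> D
D --x--> B
B --y--> A
A --x--> D
D --x--> B
B --y--> A

A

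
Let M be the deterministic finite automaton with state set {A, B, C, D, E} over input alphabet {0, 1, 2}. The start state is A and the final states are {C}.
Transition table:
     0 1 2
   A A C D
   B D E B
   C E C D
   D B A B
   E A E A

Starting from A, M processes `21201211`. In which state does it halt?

C

A --2--> D
D --1--> A
A --2--> D
D --0--> B
B --1--> E
E --2--> A
A --1--> C
C --1--> C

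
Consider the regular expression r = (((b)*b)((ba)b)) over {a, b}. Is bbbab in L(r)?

Split as bb·bab: ((b)*b) matches bb and ((ba)b) matches bab.

yes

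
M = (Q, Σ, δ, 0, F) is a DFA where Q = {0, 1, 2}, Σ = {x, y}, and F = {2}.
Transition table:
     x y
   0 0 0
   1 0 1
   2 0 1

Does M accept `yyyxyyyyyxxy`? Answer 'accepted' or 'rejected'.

0 --y--> 0
0 --y--> 0
0 --y--> 0
0 --x--> 0
0 --y--> 0
0 --y--> 0
0 --y--> 0
0 --y--> 0
0 --y--> 0
0 --x--> 0
0 --x--> 0
0 --y--> 0
End in state 0, which is not an accepting state.

rejected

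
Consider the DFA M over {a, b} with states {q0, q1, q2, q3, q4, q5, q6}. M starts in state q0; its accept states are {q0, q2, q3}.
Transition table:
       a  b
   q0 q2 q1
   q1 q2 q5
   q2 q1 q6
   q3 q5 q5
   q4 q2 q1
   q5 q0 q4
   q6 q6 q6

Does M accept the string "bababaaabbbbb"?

rejected

q0 --b--> q1
q1 --a--> q2
q2 --b--> q6
q6 --a--> q6
q6 --b--> q6
q6 --a--> q6
q6 --a--> q6
q6 --a--> q6
q6 --b--> q6
q6 --b--> q6
q6 --b--> q6
q6 --b--> q6
q6 --b--> q6
End in state q6, which is not an accepting state.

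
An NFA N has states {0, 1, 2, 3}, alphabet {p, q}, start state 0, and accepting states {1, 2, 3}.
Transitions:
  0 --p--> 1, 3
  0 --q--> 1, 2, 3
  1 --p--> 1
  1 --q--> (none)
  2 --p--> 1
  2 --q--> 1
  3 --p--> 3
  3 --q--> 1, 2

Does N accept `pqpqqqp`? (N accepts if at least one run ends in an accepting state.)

Start: {0}
read p: {1, 3}
read q: {1, 2}
read p: {1}
read q: {}
The reachable set is empty and stays empty for the remaining 3 symbols.
Reachable ∩ accepting = {} — empty.

rejected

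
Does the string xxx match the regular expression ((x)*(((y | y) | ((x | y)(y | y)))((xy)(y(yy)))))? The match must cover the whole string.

No split of xxx into u·v has (x)* matching u and (((y|y)|((x|y)(y|y)))((xy)(y(yy)))) matching v.

no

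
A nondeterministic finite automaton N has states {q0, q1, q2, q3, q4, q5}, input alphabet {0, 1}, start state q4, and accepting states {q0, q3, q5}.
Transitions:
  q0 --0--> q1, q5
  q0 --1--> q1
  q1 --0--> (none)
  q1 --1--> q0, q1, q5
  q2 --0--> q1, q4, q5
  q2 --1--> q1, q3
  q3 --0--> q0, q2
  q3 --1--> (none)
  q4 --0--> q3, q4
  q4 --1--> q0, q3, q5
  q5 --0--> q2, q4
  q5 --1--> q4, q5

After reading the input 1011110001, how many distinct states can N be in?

5

Start: {q4}
read 1: {q0, q3, q5}
read 0: {q0, q1, q2, q4, q5}
read 1: {q0, q1, q3, q4, q5}
read 1: {q0, q1, q3, q4, q5}
read 1: {q0, q1, q3, q4, q5}
read 1: {q0, q1, q3, q4, q5}
read 0: {q0, q1, q2, q3, q4, q5}
read 0: {q0, q1, q2, q3, q4, q5}
read 0: {q0, q1, q2, q3, q4, q5}
read 1: {q0, q1, q3, q4, q5}
Final reachable set {q0, q1, q3, q4, q5} has 5 states.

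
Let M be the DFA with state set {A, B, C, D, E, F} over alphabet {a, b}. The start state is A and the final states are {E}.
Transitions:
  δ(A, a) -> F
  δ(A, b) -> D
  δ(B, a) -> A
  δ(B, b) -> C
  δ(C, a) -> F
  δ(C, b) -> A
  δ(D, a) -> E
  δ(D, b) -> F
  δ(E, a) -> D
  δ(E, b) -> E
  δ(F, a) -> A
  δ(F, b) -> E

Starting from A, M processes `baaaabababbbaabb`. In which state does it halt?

E

A --b--> D
D --a--> E
E --a--> D
D --a--> E
E --a--> D
D --b--> F
F --a--> A
A --b--> D
D --a--> E
E --b--> E
E --b--> E
E --b--> E
E --a--> D
D --a--> E
E --b--> E
E --b--> E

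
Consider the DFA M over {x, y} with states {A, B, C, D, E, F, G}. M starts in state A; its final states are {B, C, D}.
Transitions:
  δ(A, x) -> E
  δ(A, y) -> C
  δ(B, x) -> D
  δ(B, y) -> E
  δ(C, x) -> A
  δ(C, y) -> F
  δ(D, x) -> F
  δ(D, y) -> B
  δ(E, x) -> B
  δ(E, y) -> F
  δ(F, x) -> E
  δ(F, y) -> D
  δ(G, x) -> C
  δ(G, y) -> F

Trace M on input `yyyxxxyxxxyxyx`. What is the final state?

A --y--> C
C --y--> F
F --y--> D
D --x--> F
F --x--> E
E --x--> B
B --y--> E
E --x--> B
B --x--> D
D --x--> F
F --y--> D
D --x--> F
F --y--> D
D --x--> F

F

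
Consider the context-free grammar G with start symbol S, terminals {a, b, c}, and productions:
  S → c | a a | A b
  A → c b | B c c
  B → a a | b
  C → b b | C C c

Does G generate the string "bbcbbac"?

no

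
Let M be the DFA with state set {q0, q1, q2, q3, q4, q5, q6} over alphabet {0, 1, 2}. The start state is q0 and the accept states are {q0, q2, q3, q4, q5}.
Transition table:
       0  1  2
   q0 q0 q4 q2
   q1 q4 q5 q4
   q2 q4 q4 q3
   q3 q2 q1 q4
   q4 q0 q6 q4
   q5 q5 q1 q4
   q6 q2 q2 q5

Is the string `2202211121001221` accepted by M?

rejected

q0 --2--> q2
q2 --2--> q3
q3 --0--> q2
q2 --2--> q3
q3 --2--> q4
q4 --1--> q6
q6 --1--> q2
q2 --1--> q4
q4 --2--> q4
q4 --1--> q6
q6 --0--> q2
q2 --0--> q4
q4 --1--> q6
q6 --2--> q5
q5 --2--> q4
q4 --1--> q6
End in state q6, which is not an accepting state.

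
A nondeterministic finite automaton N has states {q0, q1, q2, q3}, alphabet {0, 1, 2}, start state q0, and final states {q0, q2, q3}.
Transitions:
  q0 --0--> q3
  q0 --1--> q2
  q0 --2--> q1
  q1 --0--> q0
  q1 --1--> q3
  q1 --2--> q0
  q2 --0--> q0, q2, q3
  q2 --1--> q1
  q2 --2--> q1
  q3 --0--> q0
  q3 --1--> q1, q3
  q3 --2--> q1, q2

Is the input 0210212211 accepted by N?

Start: {q0}
read 0: {q3}
read 2: {q1, q2}
read 1: {q1, q3}
read 0: {q0}
read 2: {q1}
read 1: {q3}
read 2: {q1, q2}
read 2: {q0, q1}
read 1: {q2, q3}
read 1: {q1, q3}
Reachable ∩ accepting = {q3} — nonempty.

accepted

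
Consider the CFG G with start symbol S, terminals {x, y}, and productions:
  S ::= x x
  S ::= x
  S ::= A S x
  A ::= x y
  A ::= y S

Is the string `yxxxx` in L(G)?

yes

S ⇒ ASx ⇒ ySSx ⇒ yxSx ⇒ yxxxx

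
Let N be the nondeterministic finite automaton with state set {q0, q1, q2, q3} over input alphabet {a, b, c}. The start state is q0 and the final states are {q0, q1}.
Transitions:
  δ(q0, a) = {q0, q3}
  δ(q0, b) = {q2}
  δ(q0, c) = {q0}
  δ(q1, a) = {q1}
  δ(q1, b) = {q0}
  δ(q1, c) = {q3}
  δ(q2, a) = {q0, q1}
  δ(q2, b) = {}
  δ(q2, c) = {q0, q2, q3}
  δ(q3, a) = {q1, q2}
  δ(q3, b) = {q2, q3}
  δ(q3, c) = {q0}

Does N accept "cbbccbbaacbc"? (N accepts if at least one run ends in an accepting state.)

Start: {q0}
read c: {q0}
read b: {q2}
read b: {}
The reachable set is empty and stays empty for the remaining 9 symbols.
Reachable ∩ accepting = {} — empty.

rejected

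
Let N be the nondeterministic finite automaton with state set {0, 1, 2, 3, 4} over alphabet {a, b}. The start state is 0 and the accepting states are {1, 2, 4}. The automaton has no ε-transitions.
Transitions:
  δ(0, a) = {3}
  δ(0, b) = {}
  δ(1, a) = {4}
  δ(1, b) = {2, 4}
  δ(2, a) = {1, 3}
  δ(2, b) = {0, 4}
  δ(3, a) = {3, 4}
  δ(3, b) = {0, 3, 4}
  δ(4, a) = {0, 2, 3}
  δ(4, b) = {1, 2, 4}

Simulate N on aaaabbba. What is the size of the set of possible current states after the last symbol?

Start: {0}
read a: {3}
read a: {3, 4}
read a: {0, 2, 3, 4}
read a: {0, 1, 2, 3, 4}
read b: {0, 1, 2, 3, 4}
read b: {0, 1, 2, 3, 4}
read b: {0, 1, 2, 3, 4}
read a: {0, 1, 2, 3, 4}
Final reachable set {0, 1, 2, 3, 4} has 5 states.

5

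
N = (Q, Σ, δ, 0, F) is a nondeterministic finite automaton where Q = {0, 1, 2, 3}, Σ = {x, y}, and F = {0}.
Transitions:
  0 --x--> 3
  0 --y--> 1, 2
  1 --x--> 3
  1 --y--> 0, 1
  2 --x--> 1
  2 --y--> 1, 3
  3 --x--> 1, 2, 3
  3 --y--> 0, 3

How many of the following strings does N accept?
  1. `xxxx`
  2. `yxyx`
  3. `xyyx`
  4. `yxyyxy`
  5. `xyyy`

`xxxx`: rejected
`yxyx`: rejected
`xyyx`: rejected
`yxyyxy`: accepted
`xyyy`: accepted

2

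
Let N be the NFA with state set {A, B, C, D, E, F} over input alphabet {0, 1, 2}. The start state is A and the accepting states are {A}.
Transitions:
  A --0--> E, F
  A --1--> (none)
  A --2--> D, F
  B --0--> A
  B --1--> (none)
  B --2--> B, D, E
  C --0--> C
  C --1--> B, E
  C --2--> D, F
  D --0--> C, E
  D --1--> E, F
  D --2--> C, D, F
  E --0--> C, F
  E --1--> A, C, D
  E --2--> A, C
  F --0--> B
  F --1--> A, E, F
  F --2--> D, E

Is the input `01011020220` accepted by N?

accepted

Start: {A}
read 0: {E, F}
read 1: {A, C, D, E, F}
read 0: {B, C, E, F}
read 1: {A, B, C, D, E, F}
read 1: {A, B, C, D, E, F}
read 0: {A, B, C, E, F}
read 2: {A, B, C, D, E, F}
read 0: {A, B, C, E, F}
read 2: {A, B, C, D, E, F}
read 2: {A, B, C, D, E, F}
read 0: {A, B, C, E, F}
Reachable ∩ accepting = {A} — nonempty.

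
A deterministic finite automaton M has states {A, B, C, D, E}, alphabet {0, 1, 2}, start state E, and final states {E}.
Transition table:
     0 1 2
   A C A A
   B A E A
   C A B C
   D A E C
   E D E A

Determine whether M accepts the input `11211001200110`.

rejected

E --1--> E
E --1--> E
E --2--> A
A --1--> A
A --1--> A
A --0--> C
C --0--> A
A --1--> A
A --2--> A
A --0--> C
C --0--> A
A --1--> A
A --1--> A
A --0--> C
End in state C, which is not an accepting state.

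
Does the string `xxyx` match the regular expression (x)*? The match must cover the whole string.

no

xxyx cannot be split into zero or more pieces each matching x.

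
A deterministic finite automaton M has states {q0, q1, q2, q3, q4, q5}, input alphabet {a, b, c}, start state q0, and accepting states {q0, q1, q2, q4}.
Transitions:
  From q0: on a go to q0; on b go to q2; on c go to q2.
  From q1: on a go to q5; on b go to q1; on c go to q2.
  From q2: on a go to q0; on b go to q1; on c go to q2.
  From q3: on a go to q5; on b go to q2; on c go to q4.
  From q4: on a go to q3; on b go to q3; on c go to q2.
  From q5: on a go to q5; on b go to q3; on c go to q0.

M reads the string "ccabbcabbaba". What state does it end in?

q0 --c--> q2
q2 --c--> q2
q2 --a--> q0
q0 --b--> q2
q2 --b--> q1
q1 --c--> q2
q2 --a--> q0
q0 --b--> q2
q2 --b--> q1
q1 --a--> q5
q5 --b--> q3
q3 --a--> q5

q5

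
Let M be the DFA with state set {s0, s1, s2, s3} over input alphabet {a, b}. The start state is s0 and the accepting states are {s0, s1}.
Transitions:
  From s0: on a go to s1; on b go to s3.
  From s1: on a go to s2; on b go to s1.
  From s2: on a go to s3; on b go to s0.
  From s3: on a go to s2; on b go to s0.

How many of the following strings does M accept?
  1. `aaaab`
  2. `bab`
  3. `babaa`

2

`aaaab`: accepted
`bab`: accepted
`babaa`: rejected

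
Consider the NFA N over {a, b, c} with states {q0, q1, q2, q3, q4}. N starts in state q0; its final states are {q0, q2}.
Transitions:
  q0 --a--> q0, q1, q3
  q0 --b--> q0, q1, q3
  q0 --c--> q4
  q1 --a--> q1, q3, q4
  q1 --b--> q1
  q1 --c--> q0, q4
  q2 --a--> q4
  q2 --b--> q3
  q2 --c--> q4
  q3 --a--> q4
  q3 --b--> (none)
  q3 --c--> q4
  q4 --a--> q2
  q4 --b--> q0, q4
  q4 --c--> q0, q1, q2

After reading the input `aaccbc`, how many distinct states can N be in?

Start: {q0}
read a: {q0, q1, q3}
read a: {q0, q1, q3, q4}
read c: {q0, q1, q2, q4}
read c: {q0, q1, q2, q4}
read b: {q0, q1, q3, q4}
read c: {q0, q1, q2, q4}
Final reachable set {q0, q1, q2, q4} has 4 states.

4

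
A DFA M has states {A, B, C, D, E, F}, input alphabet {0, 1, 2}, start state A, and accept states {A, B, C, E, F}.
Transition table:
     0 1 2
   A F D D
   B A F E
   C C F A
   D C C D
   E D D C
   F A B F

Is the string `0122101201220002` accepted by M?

A --0--> F
F --1--> B
B --2--> E
E --2--> C
C --1--> F
F --0--> A
A --1--> D
D --2--> D
D --0--> C
C --1--> F
F --2--> F
F --2--> F
F --0--> A
A --0--> F
F --0--> A
A --2--> D
End in state D, which is not an accepting state.

rejected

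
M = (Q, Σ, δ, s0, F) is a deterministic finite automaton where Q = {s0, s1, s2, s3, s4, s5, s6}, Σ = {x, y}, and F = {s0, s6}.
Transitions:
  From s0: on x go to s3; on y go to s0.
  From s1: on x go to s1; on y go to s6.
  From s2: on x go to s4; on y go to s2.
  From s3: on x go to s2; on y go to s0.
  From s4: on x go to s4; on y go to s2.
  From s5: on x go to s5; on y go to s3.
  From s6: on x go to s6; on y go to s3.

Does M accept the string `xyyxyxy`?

s0 --x--> s3
s3 --y--> s0
s0 --y--> s0
s0 --x--> s3
s3 --y--> s0
s0 --x--> s3
s3 --y--> s0
End in state s0, which is an accepting state.

accepted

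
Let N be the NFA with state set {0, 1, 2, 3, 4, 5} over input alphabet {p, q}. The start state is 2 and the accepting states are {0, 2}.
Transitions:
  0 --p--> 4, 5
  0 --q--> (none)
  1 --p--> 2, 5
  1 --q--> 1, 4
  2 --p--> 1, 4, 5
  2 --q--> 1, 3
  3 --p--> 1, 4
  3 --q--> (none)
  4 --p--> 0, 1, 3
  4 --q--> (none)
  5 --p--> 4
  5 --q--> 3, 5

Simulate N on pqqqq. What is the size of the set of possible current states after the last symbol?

Start: {2}
read p: {1, 4, 5}
read q: {1, 3, 4, 5}
read q: {1, 3, 4, 5}
read q: {1, 3, 4, 5}
read q: {1, 3, 4, 5}
Final reachable set {1, 3, 4, 5} has 4 states.

4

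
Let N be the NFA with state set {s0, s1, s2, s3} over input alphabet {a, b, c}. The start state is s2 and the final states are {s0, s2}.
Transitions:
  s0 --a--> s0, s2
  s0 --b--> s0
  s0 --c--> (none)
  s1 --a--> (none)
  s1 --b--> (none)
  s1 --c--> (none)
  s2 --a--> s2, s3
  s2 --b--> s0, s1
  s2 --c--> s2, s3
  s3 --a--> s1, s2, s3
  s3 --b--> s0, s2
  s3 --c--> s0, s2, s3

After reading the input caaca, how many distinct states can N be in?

Start: {s2}
read c: {s2, s3}
read a: {s1, s2, s3}
read a: {s1, s2, s3}
read c: {s0, s2, s3}
read a: {s0, s1, s2, s3}
Final reachable set {s0, s1, s2, s3} has 4 states.

4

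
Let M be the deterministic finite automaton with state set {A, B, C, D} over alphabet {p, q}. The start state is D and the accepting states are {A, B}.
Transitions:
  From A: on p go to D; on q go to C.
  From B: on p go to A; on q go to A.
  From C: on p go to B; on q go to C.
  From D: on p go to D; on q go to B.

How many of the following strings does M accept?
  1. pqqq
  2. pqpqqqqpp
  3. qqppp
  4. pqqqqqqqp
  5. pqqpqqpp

pqqq: rejected
pqpqqqqpp: accepted
qqppp: rejected
pqqqqqqqp: accepted
pqqpqqpp: rejected

2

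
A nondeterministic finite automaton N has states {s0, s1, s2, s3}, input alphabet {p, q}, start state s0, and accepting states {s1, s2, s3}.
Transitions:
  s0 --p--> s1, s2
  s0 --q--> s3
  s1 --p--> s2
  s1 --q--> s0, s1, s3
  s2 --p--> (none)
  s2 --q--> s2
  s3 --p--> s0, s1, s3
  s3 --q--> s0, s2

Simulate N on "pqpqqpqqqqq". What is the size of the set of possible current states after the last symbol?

Start: {s0}
read p: {s1, s2}
read q: {s0, s1, s2, s3}
read p: {s0, s1, s2, s3}
read q: {s0, s1, s2, s3}
read q: {s0, s1, s2, s3}
read p: {s0, s1, s2, s3}
read q: {s0, s1, s2, s3}
read q: {s0, s1, s2, s3}
read q: {s0, s1, s2, s3}
read q: {s0, s1, s2, s3}
read q: {s0, s1, s2, s3}
Final reachable set {s0, s1, s2, s3} has 4 states.

4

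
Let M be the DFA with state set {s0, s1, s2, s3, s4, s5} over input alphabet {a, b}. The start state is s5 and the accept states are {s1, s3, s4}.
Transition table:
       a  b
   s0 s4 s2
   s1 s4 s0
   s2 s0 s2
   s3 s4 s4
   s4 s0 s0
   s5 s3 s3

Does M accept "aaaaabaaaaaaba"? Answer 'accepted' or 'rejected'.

s5 --a--> s3
s3 --a--> s4
s4 --a--> s0
s0 --a--> s4
s4 --a--> s0
s0 --b--> s2
s2 --a--> s0
s0 --a--> s4
s4 --a--> s0
s0 --a--> s4
s4 --a--> s0
s0 --a--> s4
s4 --b--> s0
s0 --a--> s4
End in state s4, which is an accepting state.

accepted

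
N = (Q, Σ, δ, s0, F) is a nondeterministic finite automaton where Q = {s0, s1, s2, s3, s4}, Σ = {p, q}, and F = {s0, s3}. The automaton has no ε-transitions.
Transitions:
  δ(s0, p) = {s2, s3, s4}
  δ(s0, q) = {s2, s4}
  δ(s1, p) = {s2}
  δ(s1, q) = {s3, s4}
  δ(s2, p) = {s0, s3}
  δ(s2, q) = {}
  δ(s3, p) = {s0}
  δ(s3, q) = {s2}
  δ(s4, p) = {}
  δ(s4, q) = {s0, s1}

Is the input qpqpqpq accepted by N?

rejected

Start: {s0}
read q: {s2, s4}
read p: {s0, s3}
read q: {s2, s4}
read p: {s0, s3}
read q: {s2, s4}
read p: {s0, s3}
read q: {s2, s4}
Reachable ∩ accepting = {} — empty.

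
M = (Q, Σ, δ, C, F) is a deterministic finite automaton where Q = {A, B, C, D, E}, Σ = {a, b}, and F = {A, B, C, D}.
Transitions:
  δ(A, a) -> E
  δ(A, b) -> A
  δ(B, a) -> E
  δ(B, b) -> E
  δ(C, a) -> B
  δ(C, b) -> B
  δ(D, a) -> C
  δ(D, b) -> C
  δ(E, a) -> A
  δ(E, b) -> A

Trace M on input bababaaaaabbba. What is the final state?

E

C --b--> B
B --a--> E
E --b--> A
A --a--> E
E --b--> A
A --a--> E
E --a--> A
A --a--> E
E --a--> A
A --a--> E
E --b--> A
A --b--> A
A --b--> A
A --a--> E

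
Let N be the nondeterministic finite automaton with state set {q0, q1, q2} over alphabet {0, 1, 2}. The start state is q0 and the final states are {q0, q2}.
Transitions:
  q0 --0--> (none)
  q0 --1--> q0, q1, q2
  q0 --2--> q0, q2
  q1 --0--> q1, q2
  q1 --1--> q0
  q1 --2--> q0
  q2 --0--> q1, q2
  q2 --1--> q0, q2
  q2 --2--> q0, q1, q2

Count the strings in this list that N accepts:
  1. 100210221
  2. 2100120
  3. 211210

3

100210221: accepted
2100120: accepted
211210: accepted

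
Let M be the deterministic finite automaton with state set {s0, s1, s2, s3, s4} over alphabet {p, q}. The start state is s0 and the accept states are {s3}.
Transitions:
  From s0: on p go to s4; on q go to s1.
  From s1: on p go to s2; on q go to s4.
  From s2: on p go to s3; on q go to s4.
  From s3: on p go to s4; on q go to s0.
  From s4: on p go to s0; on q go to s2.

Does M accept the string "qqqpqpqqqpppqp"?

rejected

s0 --q--> s1
s1 --q--> s4
s4 --q--> s2
s2 --p--> s3
s3 --q--> s0
s0 --p--> s4
s4 --q--> s2
s2 --q--> s4
s4 --q--> s2
s2 --p--> s3
s3 --p--> s4
s4 --p--> s0
s0 --q--> s1
s1 --p--> s2
End in state s2, which is not an accepting state.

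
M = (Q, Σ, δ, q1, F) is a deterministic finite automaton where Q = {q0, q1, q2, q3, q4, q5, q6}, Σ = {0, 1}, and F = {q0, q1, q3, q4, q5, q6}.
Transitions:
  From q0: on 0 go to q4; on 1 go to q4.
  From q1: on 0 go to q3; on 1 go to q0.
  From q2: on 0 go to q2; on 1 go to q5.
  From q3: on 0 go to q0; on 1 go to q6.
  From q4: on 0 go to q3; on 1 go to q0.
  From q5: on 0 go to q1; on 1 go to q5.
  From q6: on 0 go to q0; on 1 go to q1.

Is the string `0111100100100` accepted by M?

accepted

q1 --0--> q3
q3 --1--> q6
q6 --1--> q1
q1 --1--> q0
q0 --1--> q4
q4 --0--> q3
q3 --0--> q0
q0 --1--> q4
q4 --0--> q3
q3 --0--> q0
q0 --1--> q4
q4 --0--> q3
q3 --0--> q0
End in state q0, which is an accepting state.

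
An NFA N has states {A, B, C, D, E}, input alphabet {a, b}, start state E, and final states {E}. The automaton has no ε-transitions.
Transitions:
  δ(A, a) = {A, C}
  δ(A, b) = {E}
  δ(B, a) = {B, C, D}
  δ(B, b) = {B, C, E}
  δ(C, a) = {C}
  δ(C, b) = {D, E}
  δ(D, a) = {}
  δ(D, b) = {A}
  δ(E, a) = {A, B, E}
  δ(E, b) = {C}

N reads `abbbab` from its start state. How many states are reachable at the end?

5

Start: {E}
read a: {A, B, E}
read b: {B, C, E}
read b: {B, C, D, E}
read b: {A, B, C, D, E}
read a: {A, B, C, D, E}
read b: {A, B, C, D, E}
Final reachable set {A, B, C, D, E} has 5 states.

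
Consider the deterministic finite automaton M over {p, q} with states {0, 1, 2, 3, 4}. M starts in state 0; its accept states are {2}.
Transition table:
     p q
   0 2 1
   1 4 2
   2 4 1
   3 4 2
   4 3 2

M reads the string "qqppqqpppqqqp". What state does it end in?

4

0 --q--> 1
1 --q--> 2
2 --p--> 4
4 --p--> 3
3 --q--> 2
2 --q--> 1
1 --p--> 4
4 --p--> 3
3 --p--> 4
4 --q--> 2
2 --q--> 1
1 --q--> 2
2 --p--> 4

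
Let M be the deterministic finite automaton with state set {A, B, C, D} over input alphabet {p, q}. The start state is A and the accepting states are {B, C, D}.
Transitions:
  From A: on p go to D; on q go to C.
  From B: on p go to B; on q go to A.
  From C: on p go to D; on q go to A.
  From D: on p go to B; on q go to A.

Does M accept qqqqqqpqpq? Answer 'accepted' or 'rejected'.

rejected

A --q--> C
C --q--> A
A --q--> C
C --q--> A
A --q--> C
C --q--> A
A --p--> D
D --q--> A
A --p--> D
D --q--> A
End in state A, which is not an accepting state.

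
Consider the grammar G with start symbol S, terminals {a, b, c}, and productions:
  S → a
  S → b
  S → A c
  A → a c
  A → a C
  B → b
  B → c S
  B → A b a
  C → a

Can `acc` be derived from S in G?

S ⇒ Ac ⇒ acc

yes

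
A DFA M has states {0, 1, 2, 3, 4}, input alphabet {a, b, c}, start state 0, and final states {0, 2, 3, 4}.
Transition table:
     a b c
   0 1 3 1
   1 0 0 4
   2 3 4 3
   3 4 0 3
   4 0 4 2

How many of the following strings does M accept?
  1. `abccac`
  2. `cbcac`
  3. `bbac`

`abccac`: rejected
`cbcac`: rejected
`bbac`: accepted

1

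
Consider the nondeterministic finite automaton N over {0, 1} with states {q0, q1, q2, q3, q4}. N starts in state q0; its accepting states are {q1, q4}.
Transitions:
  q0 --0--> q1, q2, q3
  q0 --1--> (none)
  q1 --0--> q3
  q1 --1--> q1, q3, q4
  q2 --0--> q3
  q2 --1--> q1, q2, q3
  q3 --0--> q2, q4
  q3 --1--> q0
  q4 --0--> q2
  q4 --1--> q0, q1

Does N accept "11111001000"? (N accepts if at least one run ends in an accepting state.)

rejected

Start: {q0}
read 1: {}
The reachable set is empty and stays empty for the remaining 10 symbols.
Reachable ∩ accepting = {} — empty.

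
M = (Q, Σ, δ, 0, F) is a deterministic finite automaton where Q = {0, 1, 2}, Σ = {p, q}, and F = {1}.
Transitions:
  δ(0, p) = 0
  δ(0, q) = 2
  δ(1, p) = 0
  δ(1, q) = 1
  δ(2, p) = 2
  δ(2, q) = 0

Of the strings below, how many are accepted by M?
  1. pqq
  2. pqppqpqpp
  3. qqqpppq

pqq: rejected
pqppqpqpp: rejected
qqqpppq: rejected

0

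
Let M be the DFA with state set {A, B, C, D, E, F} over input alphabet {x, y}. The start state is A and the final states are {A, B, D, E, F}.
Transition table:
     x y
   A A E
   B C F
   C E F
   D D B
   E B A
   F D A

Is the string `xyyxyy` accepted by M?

A --x--> A
A --y--> E
E --y--> A
A --x--> A
A --y--> E
E --y--> A
End in state A, which is an accepting state.

accepted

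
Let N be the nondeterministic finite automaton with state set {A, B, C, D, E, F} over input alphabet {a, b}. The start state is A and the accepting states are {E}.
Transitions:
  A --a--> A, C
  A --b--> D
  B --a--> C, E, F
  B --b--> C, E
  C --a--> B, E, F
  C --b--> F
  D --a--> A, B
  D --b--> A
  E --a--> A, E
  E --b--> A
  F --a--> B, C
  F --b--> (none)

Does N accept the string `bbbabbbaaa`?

accepted

Start: {A}
read b: {D}
read b: {A}
read b: {D}
read a: {A, B}
read b: {C, D, E}
read b: {A, F}
read b: {D}
read a: {A, B}
read a: {A, C, E, F}
read a: {A, B, C, E, F}
Reachable ∩ accepting = {E} — nonempty.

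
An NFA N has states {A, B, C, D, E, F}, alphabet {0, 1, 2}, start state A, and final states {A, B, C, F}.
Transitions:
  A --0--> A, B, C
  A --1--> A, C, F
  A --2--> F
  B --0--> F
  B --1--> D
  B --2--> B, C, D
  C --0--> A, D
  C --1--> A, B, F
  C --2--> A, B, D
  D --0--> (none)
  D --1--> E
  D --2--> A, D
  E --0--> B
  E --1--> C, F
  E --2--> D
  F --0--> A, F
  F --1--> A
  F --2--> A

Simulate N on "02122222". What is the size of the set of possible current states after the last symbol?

Start: {A}
read 0: {A, B, C}
read 2: {A, B, C, D, F}
read 1: {A, B, C, D, E, F}
read 2: {A, B, C, D, F}
read 2: {A, B, C, D, F}
read 2: {A, B, C, D, F}
read 2: {A, B, C, D, F}
read 2: {A, B, C, D, F}
Final reachable set {A, B, C, D, F} has 5 states.

5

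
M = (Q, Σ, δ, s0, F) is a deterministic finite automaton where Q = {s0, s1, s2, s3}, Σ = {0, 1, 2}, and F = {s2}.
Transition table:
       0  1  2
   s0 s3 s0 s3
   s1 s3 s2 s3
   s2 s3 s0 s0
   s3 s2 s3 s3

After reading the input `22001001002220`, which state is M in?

s0 --2--> s3
s3 --2--> s3
s3 --0--> s2
s2 --0--> s3
s3 --1--> s3
s3 --0--> s2
s2 --0--> s3
s3 --1--> s3
s3 --0--> s2
s2 --0--> s3
s3 --2--> s3
s3 --2--> s3
s3 --2--> s3
s3 --0--> s2

s2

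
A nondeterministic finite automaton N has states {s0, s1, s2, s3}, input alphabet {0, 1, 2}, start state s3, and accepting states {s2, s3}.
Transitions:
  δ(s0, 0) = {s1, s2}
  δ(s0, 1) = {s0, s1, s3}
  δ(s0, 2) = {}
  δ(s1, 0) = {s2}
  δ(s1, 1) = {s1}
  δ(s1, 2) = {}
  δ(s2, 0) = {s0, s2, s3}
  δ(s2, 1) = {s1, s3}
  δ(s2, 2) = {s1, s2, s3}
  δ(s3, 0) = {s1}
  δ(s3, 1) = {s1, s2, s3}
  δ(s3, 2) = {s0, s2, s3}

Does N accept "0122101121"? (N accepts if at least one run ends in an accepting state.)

Start: {s3}
read 0: {s1}
read 1: {s1}
read 2: {}
The reachable set is empty and stays empty for the remaining 7 symbols.
Reachable ∩ accepting = {} — empty.

rejected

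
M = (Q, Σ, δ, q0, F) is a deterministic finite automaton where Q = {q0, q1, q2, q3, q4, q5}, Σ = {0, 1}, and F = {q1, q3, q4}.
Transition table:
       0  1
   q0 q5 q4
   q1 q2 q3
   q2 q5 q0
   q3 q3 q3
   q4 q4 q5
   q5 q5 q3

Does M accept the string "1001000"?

rejected

q0 --1--> q4
q4 --0--> q4
q4 --0--> q4
q4 --1--> q5
q5 --0--> q5
q5 --0--> q5
q5 --0--> q5
End in state q5, which is not an accepting state.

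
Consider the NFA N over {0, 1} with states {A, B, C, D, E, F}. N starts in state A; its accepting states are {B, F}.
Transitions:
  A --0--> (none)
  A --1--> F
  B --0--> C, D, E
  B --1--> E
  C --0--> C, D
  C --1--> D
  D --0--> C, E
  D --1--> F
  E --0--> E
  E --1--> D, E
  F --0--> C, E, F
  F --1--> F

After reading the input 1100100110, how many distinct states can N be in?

Start: {A}
read 1: {F}
read 1: {F}
read 0: {C, E, F}
read 0: {C, D, E, F}
read 1: {D, E, F}
read 0: {C, E, F}
read 0: {C, D, E, F}
read 1: {D, E, F}
read 1: {D, E, F}
read 0: {C, E, F}
Final reachable set {C, E, F} has 3 states.

3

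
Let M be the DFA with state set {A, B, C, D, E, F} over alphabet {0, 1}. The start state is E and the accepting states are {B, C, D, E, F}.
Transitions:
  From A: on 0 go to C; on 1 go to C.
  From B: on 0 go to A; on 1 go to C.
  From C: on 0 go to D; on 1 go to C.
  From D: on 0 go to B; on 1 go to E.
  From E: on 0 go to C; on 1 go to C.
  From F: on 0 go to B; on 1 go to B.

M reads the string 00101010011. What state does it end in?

E --0--> C
C --0--> D
D --1--> E
E --0--> C
C --1--> C
C --0--> D
D --1--> E
E --0--> C
C --0--> D
D --1--> E
E --1--> C

C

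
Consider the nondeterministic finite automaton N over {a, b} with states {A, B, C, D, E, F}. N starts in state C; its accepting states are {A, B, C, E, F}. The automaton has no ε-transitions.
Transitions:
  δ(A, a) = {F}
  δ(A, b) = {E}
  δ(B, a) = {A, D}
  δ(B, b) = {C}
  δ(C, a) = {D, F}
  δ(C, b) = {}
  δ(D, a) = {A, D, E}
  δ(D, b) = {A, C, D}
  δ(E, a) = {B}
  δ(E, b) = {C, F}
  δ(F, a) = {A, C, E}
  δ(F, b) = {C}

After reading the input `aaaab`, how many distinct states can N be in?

Start: {C}
read a: {D, F}
read a: {A, C, D, E}
read a: {A, B, D, E, F}
read a: {A, B, C, D, E, F}
read b: {A, C, D, E, F}
Final reachable set {A, C, D, E, F} has 5 states.

5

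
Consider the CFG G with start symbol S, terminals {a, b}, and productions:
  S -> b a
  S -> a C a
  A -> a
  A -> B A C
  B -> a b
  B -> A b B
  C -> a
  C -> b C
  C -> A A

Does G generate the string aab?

no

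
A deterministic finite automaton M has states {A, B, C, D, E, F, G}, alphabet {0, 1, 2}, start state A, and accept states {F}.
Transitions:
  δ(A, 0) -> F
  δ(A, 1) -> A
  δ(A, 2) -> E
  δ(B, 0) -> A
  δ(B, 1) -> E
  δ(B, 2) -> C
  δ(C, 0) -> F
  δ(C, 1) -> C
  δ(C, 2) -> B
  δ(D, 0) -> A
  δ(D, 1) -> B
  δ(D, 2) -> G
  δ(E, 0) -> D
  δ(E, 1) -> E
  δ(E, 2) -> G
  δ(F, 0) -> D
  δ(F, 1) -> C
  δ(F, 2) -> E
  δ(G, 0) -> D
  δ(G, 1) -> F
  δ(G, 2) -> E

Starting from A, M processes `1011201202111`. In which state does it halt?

A --1--> A
A --0--> F
F --1--> C
C --1--> C
C --2--> B
B --0--> A
A --1--> A
A --2--> E
E --0--> D
D --2--> G
G --1--> F
F --1--> C
C --1--> C

C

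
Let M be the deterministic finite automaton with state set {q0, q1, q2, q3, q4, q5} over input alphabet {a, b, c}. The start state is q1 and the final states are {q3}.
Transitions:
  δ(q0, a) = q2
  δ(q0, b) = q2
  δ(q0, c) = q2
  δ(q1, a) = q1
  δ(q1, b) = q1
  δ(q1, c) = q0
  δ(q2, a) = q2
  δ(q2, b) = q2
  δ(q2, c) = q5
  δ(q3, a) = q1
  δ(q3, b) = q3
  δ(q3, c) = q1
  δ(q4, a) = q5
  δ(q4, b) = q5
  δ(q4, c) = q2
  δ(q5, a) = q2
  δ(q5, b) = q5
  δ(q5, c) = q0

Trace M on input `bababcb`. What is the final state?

q2

q1 --b--> q1
q1 --a--> q1
q1 --b--> q1
q1 --a--> q1
q1 --b--> q1
q1 --c--> q0
q0 --b--> q2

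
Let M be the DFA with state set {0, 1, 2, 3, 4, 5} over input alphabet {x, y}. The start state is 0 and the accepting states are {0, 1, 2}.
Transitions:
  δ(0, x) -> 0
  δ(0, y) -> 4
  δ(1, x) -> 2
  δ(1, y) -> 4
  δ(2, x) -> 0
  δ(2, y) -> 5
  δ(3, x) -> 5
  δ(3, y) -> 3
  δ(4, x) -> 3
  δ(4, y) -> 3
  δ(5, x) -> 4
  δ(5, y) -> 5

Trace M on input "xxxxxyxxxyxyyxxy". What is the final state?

0 --x--> 0
0 --x--> 0
0 --x--> 0
0 --x--> 0
0 --x--> 0
0 --y--> 4
4 --x--> 3
3 --x--> 5
5 --x--> 4
4 --y--> 3
3 --x--> 5
5 --y--> 5
5 --y--> 5
5 --x--> 4
4 --x--> 3
3 --y--> 3

3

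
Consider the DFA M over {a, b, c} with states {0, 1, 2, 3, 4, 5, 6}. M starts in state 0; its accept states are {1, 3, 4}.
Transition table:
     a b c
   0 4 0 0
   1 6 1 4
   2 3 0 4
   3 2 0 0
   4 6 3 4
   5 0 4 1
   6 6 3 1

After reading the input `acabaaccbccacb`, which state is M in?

0 --a--> 4
4 --c--> 4
4 --a--> 6
6 --b--> 3
3 --a--> 2
2 --a--> 3
3 --c--> 0
0 --c--> 0
0 --b--> 0
0 --c--> 0
0 --c--> 0
0 --a--> 4
4 --c--> 4
4 --b--> 3

3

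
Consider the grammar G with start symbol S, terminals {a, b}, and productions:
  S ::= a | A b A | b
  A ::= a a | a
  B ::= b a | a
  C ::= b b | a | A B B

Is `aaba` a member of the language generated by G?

yes

S ⇒ AbA ⇒ aabA ⇒ aaba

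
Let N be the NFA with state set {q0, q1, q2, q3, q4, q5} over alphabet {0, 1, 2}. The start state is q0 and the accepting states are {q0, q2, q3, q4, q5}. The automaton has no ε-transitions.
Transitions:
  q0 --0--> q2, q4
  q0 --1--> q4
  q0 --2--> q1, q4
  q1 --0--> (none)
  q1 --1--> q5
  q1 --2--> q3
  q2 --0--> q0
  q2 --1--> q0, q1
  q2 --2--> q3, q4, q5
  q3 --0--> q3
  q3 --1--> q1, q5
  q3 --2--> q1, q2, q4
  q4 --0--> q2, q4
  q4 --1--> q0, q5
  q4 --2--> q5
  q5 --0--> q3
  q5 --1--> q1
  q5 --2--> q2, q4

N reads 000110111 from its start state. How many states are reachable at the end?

3

Start: {q0}
read 0: {q2, q4}
read 0: {q0, q2, q4}
read 0: {q0, q2, q4}
read 1: {q0, q1, q4, q5}
read 1: {q0, q1, q4, q5}
read 0: {q2, q3, q4}
read 1: {q0, q1, q5}
read 1: {q1, q4, q5}
read 1: {q0, q1, q5}
Final reachable set {q0, q1, q5} has 3 states.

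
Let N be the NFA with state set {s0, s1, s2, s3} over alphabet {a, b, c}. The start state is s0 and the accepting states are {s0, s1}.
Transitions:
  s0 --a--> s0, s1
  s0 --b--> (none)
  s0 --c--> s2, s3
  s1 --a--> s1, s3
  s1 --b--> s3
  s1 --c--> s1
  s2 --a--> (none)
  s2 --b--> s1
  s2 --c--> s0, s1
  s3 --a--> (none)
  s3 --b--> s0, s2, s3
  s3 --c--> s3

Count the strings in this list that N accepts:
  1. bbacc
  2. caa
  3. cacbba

bbacc: rejected
caa: rejected
cacbba: rejected

0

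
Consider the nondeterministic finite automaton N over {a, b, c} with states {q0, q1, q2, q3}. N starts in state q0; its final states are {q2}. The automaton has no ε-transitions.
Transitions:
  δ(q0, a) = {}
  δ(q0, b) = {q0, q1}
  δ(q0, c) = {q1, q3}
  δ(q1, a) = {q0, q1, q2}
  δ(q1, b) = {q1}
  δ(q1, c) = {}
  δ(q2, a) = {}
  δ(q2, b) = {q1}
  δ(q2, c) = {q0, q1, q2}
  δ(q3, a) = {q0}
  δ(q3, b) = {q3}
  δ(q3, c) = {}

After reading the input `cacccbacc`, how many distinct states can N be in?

4

Start: {q0}
read c: {q1, q3}
read a: {q0, q1, q2}
read c: {q0, q1, q2, q3}
read c: {q0, q1, q2, q3}
read c: {q0, q1, q2, q3}
read b: {q0, q1, q3}
read a: {q0, q1, q2}
read c: {q0, q1, q2, q3}
read c: {q0, q1, q2, q3}
Final reachable set {q0, q1, q2, q3} has 4 states.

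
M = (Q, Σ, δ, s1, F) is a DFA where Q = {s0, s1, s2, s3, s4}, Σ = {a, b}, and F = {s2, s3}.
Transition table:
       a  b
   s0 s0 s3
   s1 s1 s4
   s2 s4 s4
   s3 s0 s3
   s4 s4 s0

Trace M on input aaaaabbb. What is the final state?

s1 --a--> s1
s1 --a--> s1
s1 --a--> s1
s1 --a--> s1
s1 --a--> s1
s1 --b--> s4
s4 --b--> s0
s0 --b--> s3

s3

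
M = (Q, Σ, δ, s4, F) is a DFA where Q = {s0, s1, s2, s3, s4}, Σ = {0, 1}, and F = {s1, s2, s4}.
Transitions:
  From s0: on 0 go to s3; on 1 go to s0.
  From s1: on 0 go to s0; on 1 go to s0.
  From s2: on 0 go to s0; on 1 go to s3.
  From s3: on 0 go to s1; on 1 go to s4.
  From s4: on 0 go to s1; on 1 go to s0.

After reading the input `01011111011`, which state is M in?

s4 --0--> s1
s1 --1--> s0
s0 --0--> s3
s3 --1--> s4
s4 --1--> s0
s0 --1--> s0
s0 --1--> s0
s0 --1--> s0
s0 --0--> s3
s3 --1--> s4
s4 --1--> s0

s0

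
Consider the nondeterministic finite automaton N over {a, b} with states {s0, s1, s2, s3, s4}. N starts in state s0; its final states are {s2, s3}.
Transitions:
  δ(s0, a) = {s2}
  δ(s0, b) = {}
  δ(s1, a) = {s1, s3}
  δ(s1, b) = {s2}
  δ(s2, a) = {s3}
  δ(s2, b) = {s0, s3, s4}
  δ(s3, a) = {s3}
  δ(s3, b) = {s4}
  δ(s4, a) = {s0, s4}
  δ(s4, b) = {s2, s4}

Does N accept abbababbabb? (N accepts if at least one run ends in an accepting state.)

accepted

Start: {s0}
read a: {s2}
read b: {s0, s3, s4}
read b: {s2, s4}
read a: {s0, s3, s4}
read b: {s2, s4}
read a: {s0, s3, s4}
read b: {s2, s4}
read b: {s0, s2, s3, s4}
read a: {s0, s2, s3, s4}
read b: {s0, s2, s3, s4}
read b: {s0, s2, s3, s4}
Reachable ∩ accepting = {s2, s3} — nonempty.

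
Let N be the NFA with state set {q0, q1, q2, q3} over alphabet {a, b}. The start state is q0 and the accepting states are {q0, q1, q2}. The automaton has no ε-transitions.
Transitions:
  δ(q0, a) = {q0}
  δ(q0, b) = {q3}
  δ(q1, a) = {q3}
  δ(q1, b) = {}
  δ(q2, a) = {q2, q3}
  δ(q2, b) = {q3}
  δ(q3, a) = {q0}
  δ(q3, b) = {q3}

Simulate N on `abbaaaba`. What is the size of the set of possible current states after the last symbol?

Start: {q0}
read a: {q0}
read b: {q3}
read b: {q3}
read a: {q0}
read a: {q0}
read a: {q0}
read b: {q3}
read a: {q0}
Final reachable set {q0} has 1 state.

1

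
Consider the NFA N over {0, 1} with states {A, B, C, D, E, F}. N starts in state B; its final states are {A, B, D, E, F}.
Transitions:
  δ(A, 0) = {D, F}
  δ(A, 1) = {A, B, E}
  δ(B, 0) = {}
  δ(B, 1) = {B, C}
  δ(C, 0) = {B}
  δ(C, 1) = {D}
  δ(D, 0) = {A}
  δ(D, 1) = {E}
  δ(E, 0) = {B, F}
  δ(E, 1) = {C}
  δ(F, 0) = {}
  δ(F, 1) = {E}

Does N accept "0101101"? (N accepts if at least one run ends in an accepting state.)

Start: {B}
read 0: {}
The reachable set is empty and stays empty for the remaining 6 symbols.
Reachable ∩ accepting = {} — empty.

rejected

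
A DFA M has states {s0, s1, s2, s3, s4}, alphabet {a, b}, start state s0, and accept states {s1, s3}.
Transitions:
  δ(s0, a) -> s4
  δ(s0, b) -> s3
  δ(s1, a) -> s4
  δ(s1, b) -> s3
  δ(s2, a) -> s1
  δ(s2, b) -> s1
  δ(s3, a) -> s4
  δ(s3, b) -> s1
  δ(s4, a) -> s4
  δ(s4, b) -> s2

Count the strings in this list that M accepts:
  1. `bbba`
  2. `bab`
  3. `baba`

1

`bbba`: rejected
`bab`: rejected
`baba`: accepted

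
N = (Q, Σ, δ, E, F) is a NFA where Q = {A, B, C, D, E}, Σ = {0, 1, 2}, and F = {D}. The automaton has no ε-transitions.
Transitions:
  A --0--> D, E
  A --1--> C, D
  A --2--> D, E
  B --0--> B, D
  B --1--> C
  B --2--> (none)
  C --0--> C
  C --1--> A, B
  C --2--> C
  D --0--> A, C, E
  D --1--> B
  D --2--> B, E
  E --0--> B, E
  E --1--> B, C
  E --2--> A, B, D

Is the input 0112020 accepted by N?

Start: {E}
read 0: {B, E}
read 1: {B, C}
read 1: {A, B, C}
read 2: {C, D, E}
read 0: {A, B, C, E}
read 2: {A, B, C, D, E}
read 0: {A, B, C, D, E}
Reachable ∩ accepting = {D} — nonempty.

accepted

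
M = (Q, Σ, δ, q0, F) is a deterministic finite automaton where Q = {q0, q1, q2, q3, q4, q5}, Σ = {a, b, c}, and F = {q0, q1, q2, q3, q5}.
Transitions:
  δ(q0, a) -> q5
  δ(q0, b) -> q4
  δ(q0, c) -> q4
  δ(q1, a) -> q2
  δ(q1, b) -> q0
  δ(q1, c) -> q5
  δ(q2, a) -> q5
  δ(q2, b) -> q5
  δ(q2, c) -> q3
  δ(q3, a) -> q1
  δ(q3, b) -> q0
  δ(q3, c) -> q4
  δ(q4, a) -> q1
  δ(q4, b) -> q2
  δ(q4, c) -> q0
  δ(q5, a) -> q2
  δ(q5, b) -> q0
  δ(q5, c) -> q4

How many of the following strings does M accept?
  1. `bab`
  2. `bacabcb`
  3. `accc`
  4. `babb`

2

`bab`: accepted
`bacabcb`: accepted
`accc`: rejected
`babb`: rejected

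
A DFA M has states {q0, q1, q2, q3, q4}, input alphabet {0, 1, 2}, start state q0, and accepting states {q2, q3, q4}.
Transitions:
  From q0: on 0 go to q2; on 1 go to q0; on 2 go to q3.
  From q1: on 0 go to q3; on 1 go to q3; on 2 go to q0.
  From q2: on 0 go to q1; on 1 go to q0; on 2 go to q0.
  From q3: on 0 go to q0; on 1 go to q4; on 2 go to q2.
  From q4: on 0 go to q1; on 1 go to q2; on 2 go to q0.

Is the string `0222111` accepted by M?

q0 --0--> q2
q2 --2--> q0
q0 --2--> q3
q3 --2--> q2
q2 --1--> q0
q0 --1--> q0
q0 --1--> q0
End in state q0, which is not an accepting state.

rejected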